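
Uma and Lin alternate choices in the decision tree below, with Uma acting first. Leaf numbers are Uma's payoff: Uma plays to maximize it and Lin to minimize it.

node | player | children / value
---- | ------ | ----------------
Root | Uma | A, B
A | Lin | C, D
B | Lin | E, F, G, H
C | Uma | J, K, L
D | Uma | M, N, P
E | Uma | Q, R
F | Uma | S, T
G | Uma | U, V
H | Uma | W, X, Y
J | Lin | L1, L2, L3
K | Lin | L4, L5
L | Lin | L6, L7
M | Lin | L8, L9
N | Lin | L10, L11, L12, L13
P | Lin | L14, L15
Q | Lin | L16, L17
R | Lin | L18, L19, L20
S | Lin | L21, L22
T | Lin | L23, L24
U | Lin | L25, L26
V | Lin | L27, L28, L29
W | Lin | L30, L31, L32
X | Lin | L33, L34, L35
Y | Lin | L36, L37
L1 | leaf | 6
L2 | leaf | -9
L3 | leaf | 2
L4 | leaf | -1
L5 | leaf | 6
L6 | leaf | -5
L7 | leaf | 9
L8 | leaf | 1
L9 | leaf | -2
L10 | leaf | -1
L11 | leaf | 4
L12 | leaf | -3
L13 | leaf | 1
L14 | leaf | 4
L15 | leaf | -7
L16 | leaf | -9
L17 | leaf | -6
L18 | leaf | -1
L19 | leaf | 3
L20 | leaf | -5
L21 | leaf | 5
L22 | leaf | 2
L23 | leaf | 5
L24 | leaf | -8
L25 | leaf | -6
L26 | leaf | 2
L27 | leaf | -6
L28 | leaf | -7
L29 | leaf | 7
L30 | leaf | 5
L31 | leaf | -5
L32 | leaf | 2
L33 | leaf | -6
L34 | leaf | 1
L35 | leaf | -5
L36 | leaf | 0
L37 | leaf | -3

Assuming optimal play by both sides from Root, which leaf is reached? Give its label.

L9

J (Lin): min(6, -9, 2) = -9
K (Lin): min(-1, 6) = -1
L (Lin): min(-5, 9) = -5
C (Uma): max(-9, -1, -5) = -1
M (Lin): min(1, -2) = -2
N (Lin): min(-1, 4, -3, 1) = -3
P (Lin): min(4, -7) = -7
D (Uma): max(-2, -3, -7) = -2
A (Lin): min(-1, -2) = -2
Q (Lin): min(-9, -6) = -9
R (Lin): min(-1, 3, -5) = -5
E (Uma): max(-9, -5) = -5
S (Lin): min(5, 2) = 2
T (Lin): min(5, -8) = -8
F (Uma): max(2, -8) = 2
U (Lin): min(-6, 2) = -6
V (Lin): min(-6, -7, 7) = -7
G (Uma): max(-6, -7) = -6
W (Lin): min(5, -5, 2) = -5
X (Lin): min(-6, 1, -5) = -6
Y (Lin): min(0, -3) = -3
H (Uma): max(-5, -6, -3) = -3
B (Lin): min(-5, 2, -6, -3) = -6
Root (Uma): max(-2, -6) = -2
At Root, Uma picks A (highest: -2).
At A, Lin picks D (lowest: -2).
At D, Uma picks M (highest: -2).
At M, Lin picks L9 (lowest: -2).
Terminal value -2.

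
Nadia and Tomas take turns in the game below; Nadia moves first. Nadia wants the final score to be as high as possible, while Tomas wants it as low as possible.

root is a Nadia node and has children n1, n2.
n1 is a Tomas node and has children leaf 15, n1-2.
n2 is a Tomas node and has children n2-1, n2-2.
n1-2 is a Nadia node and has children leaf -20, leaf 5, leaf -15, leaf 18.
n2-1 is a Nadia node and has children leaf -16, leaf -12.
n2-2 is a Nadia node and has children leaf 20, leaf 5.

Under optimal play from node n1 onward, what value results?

15

n1-2 (Nadia): max(-20, 5, -15, 18) = 18
n1 (Tomas): min(15, 18) = 15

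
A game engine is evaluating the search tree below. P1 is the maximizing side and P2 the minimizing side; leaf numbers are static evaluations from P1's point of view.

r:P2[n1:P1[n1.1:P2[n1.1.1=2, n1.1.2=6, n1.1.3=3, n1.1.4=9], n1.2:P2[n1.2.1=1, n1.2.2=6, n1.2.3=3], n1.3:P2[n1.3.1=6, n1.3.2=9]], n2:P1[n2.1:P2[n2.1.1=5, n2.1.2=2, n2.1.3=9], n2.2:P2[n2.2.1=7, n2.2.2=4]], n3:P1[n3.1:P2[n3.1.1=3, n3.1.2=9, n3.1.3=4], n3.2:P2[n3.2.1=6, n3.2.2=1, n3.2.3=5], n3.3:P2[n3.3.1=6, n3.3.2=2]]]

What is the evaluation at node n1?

n1.1 (P2): min(2, 6, 3, 9) = 2
n1.2 (P2): min(1, 6, 3) = 1
n1.3 (P2): min(6, 9) = 6
n1 (P1): max(2, 1, 6) = 6

6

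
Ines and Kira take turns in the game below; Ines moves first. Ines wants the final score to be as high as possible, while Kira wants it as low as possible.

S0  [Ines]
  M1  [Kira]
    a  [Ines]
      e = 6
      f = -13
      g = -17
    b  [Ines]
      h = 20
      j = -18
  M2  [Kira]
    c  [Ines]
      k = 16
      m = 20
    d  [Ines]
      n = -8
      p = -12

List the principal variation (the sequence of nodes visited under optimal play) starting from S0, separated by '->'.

a (Ines): max(6, -13, -17) = 6
b (Ines): max(20, -18) = 20
M1 (Kira): min(6, 20) = 6
c (Ines): max(16, 20) = 20
d (Ines): max(-8, -12) = -8
M2 (Kira): min(20, -8) = -8
S0 (Ines): max(6, -8) = 6
At S0, Ines picks M1 (highest: 6).
At M1, Kira picks a (lowest: 6).
At a, Ines picks e (highest: 6).
Terminal value 6.

S0 -> M1 -> a -> e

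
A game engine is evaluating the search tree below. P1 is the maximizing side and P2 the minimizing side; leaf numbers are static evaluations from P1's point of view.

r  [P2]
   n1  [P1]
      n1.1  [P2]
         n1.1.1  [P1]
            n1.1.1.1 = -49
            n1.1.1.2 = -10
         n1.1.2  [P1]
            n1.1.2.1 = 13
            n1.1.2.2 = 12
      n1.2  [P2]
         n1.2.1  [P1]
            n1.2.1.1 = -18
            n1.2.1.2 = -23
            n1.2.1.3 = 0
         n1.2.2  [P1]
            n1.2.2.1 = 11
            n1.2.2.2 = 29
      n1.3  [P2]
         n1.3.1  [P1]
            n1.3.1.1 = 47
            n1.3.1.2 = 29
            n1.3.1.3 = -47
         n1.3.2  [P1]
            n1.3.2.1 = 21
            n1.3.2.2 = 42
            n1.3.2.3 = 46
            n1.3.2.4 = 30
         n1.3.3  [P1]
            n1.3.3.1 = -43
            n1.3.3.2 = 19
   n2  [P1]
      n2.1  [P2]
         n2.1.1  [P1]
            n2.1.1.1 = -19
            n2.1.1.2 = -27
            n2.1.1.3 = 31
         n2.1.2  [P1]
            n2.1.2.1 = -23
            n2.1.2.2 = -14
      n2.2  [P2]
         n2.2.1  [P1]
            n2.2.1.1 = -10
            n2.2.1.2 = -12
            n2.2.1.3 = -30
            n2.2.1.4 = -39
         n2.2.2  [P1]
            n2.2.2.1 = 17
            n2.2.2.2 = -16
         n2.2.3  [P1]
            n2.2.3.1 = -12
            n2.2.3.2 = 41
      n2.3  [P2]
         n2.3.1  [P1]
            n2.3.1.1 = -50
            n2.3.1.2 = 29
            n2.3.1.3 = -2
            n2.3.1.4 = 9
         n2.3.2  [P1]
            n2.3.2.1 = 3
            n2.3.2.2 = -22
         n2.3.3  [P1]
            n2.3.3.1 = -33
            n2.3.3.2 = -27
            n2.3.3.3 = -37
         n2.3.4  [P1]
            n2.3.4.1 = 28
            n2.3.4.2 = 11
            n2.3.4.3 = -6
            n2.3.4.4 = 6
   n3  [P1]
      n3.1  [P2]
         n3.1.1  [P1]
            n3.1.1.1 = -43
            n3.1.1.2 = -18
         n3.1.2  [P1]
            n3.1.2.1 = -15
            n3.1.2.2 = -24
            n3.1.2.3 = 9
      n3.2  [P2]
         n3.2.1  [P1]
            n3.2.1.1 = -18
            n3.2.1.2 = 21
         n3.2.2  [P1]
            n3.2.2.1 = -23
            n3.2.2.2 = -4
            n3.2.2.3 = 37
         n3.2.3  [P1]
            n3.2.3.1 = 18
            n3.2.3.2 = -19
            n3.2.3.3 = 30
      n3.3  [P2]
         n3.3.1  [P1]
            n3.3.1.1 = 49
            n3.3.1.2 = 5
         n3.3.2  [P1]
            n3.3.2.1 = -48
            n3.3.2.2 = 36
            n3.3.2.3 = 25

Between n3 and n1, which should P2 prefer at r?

n3.1.1 (P1): max(-43, -18) = -18
n3.1.2 (P1): max(-15, -24, 9) = 9
n3.1 (P2): min(-18, 9) = -18
n3.2.1 (P1): max(-18, 21) = 21
n3.2.2 (P1): max(-23, -4, 37) = 37
n3.2.3 (P1): max(18, -19, 30) = 30
n3.2 (P2): min(21, 37, 30) = 21
n3.3.1 (P1): max(49, 5) = 49
n3.3.2 (P1): max(-48, 36, 25) = 36
n3.3 (P2): min(49, 36) = 36
n3 (P1): max(-18, 21, 36) = 36
n1.1.1 (P1): max(-49, -10) = -10
n1.1.2 (P1): max(13, 12) = 13
n1.1 (P2): min(-10, 13) = -10
n1.2.1 (P1): max(-18, -23, 0) = 0
n1.2.2 (P1): max(11, 29) = 29
n1.2 (P2): min(0, 29) = 0
n1.3.1 (P1): max(47, 29, -47) = 47
n1.3.2 (P1): max(21, 42, 46, 30) = 46
n1.3.3 (P1): max(-43, 19) = 19
n1.3 (P2): min(47, 46, 19) = 19
n1 (P1): max(-10, 0, 19) = 19
P2 prefers the lower value; n3=36, n1=19. n1 is better since 19 < 36.

n1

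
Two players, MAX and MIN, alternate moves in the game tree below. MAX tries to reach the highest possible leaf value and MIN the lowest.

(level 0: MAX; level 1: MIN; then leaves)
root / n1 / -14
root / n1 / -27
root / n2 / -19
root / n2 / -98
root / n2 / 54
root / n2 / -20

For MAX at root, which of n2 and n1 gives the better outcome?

n1

n2 (MIN): min(-19, -98, 54, -20) = -98
n1 (MIN): min(-14, -27) = -27
MAX prefers the higher value; n2=-98, n1=-27. n1 is better since -27 > -98.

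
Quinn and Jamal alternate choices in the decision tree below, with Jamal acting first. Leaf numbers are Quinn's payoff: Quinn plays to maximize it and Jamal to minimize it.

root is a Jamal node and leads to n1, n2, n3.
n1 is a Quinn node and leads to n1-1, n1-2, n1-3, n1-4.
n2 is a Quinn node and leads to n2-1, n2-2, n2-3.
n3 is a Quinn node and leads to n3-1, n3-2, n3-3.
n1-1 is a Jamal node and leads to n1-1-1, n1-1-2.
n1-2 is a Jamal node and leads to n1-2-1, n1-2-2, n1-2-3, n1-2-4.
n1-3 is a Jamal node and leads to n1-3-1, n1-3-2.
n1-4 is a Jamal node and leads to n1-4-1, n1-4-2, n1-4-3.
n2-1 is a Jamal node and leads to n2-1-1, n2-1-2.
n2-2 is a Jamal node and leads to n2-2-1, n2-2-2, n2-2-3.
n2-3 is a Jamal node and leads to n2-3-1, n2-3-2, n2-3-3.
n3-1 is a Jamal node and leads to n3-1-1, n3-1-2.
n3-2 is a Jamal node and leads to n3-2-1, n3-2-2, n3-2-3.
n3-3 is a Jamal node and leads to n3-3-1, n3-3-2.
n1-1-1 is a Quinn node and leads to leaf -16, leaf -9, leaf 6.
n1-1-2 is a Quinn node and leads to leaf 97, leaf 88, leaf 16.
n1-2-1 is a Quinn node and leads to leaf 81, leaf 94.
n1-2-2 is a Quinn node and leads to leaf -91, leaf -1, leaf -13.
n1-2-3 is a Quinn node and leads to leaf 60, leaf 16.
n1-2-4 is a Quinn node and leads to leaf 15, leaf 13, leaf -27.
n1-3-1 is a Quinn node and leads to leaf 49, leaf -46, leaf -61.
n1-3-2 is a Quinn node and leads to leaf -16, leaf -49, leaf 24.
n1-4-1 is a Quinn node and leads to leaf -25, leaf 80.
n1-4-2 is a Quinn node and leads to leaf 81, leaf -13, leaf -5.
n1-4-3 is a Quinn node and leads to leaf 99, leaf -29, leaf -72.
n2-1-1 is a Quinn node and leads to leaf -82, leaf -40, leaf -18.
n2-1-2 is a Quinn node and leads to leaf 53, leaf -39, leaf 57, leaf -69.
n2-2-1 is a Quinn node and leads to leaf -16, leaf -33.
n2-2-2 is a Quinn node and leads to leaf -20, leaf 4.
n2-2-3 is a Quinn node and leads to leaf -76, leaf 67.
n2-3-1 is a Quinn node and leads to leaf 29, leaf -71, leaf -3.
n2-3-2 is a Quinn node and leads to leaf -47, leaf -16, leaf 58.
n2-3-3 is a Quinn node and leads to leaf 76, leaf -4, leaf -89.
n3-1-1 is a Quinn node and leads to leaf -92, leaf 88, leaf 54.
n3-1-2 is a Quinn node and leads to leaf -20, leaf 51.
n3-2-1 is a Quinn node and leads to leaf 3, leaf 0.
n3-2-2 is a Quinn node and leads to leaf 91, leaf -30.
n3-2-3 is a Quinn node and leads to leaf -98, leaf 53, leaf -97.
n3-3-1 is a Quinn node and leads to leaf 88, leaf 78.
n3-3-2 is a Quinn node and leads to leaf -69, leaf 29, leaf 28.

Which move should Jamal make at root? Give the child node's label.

n2

n1-1-1 (Quinn): max(-16, -9, 6) = 6
n1-1-2 (Quinn): max(97, 88, 16) = 97
n1-1 (Jamal): min(6, 97) = 6
n1-2-1 (Quinn): max(81, 94) = 94
n1-2-2 (Quinn): max(-91, -1, -13) = -1
n1-2-3 (Quinn): max(60, 16) = 60
n1-2-4 (Quinn): max(15, 13, -27) = 15
n1-2 (Jamal): min(94, -1, 60, 15) = -1
n1-3-1 (Quinn): max(49, -46, -61) = 49
n1-3-2 (Quinn): max(-16, -49, 24) = 24
n1-3 (Jamal): min(49, 24) = 24
n1-4-1 (Quinn): max(-25, 80) = 80
n1-4-2 (Quinn): max(81, -13, -5) = 81
n1-4-3 (Quinn): max(99, -29, -72) = 99
n1-4 (Jamal): min(80, 81, 99) = 80
n1 (Quinn): max(6, -1, 24, 80) = 80
n2-1-1 (Quinn): max(-82, -40, -18) = -18
n2-1-2 (Quinn): max(53, -39, 57, -69) = 57
n2-1 (Jamal): min(-18, 57) = -18
n2-2-1 (Quinn): max(-16, -33) = -16
n2-2-2 (Quinn): max(-20, 4) = 4
n2-2-3 (Quinn): max(-76, 67) = 67
n2-2 (Jamal): min(-16, 4, 67) = -16
n2-3-1 (Quinn): max(29, -71, -3) = 29
n2-3-2 (Quinn): max(-47, -16, 58) = 58
n2-3-3 (Quinn): max(76, -4, -89) = 76
n2-3 (Jamal): min(29, 58, 76) = 29
n2 (Quinn): max(-18, -16, 29) = 29
n3-1-1 (Quinn): max(-92, 88, 54) = 88
n3-1-2 (Quinn): max(-20, 51) = 51
n3-1 (Jamal): min(88, 51) = 51
n3-2-1 (Quinn): max(3, 0) = 3
n3-2-2 (Quinn): max(91, -30) = 91
n3-2-3 (Quinn): max(-98, 53, -97) = 53
n3-2 (Jamal): min(3, 91, 53) = 3
n3-3-1 (Quinn): max(88, 78) = 88
n3-3-2 (Quinn): max(-69, 29, 28) = 29
n3-3 (Jamal): min(88, 29) = 29
n3 (Quinn): max(51, 3, 29) = 51
root (Jamal): min(80, 29, 51) = 29
Jamal at root wants the lowest of {n1=80, n2=29, n3=51}, so chooses n2.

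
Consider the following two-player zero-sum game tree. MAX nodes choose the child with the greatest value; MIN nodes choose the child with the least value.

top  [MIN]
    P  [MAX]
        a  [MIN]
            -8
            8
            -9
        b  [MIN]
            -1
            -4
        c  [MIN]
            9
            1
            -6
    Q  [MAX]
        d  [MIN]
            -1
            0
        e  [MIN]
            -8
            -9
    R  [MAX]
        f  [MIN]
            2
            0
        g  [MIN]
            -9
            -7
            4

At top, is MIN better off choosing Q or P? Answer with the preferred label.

d (MIN): min(-1, 0) = -1
e (MIN): min(-8, -9) = -9
Q (MAX): max(-1, -9) = -1
a (MIN): min(-8, 8, -9) = -9
b (MIN): min(-1, -4) = -4
c (MIN): min(9, 1, -6) = -6
P (MAX): max(-9, -4, -6) = -4
MIN prefers the lower value; Q=-1, P=-4. P is better since -4 < -1.

P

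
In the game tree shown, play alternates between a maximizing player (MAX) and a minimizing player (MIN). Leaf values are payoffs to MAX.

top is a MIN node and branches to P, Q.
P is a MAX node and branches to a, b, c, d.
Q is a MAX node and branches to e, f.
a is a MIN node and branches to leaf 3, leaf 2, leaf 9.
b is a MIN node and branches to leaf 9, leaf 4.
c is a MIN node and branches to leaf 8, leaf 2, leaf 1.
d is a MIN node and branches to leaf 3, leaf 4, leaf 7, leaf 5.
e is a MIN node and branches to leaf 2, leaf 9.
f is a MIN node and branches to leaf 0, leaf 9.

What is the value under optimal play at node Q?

e (MIN): min(2, 9) = 2
f (MIN): min(0, 9) = 0
Q (MAX): max(2, 0) = 2

2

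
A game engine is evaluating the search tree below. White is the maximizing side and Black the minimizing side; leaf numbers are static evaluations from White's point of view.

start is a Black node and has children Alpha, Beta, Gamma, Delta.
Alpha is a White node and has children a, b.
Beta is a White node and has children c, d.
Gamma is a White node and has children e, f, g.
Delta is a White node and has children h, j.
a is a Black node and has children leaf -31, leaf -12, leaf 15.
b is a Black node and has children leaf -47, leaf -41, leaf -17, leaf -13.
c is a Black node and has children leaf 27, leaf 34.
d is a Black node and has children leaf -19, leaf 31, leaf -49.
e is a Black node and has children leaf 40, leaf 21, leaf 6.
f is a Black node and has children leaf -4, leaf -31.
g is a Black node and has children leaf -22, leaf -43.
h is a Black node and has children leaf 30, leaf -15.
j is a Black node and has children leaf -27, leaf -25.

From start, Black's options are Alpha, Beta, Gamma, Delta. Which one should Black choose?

a (Black): min(-31, -12, 15) = -31
b (Black): min(-47, -41, -17, -13) = -47
Alpha (White): max(-31, -47) = -31
c (Black): min(27, 34) = 27
d (Black): min(-19, 31, -49) = -49
Beta (White): max(27, -49) = 27
e (Black): min(40, 21, 6) = 6
f (Black): min(-4, -31) = -31
g (Black): min(-22, -43) = -43
Gamma (White): max(6, -31, -43) = 6
h (Black): min(30, -15) = -15
j (Black): min(-27, -25) = -27
Delta (White): max(-15, -27) = -15
start (Black): min(-31, 27, 6, -15) = -31
Black at start wants the lowest of {Alpha=-31, Beta=27, Gamma=6, Delta=-15}, so chooses Alpha.

Alpha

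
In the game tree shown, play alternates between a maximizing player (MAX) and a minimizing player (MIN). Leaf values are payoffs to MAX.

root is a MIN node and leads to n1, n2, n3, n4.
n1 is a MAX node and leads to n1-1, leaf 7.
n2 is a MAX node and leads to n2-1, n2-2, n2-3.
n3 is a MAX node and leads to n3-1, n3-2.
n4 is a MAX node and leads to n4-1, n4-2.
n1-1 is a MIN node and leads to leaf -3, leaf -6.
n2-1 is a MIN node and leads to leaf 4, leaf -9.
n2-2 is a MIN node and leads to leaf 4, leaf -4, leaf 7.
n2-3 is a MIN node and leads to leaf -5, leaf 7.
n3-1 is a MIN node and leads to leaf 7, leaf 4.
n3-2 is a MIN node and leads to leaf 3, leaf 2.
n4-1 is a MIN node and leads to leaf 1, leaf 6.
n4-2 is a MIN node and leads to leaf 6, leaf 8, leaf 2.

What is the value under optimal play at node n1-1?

n1-1 (MIN): min(-3, -6) = -6

-6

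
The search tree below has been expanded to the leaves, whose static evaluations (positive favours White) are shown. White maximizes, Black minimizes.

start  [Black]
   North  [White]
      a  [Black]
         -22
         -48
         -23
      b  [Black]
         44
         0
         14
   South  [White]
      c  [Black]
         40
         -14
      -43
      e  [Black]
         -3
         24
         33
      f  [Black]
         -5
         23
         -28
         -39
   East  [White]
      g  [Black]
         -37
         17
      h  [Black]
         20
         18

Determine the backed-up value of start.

-3

a (Black): min(-22, -48, -23) = -48
b (Black): min(44, 0, 14) = 0
North (White): max(-48, 0) = 0
c (Black): min(40, -14) = -14
e (Black): min(-3, 24, 33) = -3
f (Black): min(-5, 23, -28, -39) = -39
South (White): max(-14, -43, -3, -39) = -3
g (Black): min(-37, 17) = -37
h (Black): min(20, 18) = 18
East (White): max(-37, 18) = 18
start (Black): min(0, -3, 18) = -3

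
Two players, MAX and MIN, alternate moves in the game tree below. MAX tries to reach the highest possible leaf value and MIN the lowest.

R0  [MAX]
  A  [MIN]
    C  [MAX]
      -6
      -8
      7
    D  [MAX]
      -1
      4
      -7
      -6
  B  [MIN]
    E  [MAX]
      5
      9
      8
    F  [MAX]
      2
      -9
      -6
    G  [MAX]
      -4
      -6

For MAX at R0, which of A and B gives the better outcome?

A

C (MAX): max(-6, -8, 7) = 7
D (MAX): max(-1, 4, -7, -6) = 4
A (MIN): min(7, 4) = 4
E (MAX): max(5, 9, 8) = 9
F (MAX): max(2, -9, -6) = 2
G (MAX): max(-4, -6) = -4
B (MIN): min(9, 2, -4) = -4
MAX prefers the higher value; A=4, B=-4. A is better since 4 > -4.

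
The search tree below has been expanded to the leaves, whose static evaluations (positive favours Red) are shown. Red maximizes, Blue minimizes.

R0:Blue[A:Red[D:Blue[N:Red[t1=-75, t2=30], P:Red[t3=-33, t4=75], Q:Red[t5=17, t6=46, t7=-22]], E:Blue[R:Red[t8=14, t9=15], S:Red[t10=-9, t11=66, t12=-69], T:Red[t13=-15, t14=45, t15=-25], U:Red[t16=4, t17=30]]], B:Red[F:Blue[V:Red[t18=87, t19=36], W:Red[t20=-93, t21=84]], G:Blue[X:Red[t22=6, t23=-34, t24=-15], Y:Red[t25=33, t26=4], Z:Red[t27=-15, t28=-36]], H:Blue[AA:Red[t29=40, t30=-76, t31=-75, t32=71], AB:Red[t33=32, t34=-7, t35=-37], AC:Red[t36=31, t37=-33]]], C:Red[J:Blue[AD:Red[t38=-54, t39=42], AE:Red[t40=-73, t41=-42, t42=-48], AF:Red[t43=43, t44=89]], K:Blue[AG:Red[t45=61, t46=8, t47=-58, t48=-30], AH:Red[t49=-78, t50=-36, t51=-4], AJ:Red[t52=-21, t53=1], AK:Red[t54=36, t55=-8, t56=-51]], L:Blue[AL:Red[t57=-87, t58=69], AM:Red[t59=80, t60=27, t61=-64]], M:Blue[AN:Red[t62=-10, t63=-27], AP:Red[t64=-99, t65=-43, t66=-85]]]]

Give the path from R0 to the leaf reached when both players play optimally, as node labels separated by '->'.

R0 -> A -> D -> N -> t2

N (Red): max(-75, 30) = 30
P (Red): max(-33, 75) = 75
Q (Red): max(17, 46, -22) = 46
D (Blue): min(30, 75, 46) = 30
R (Red): max(14, 15) = 15
S (Red): max(-9, 66, -69) = 66
T (Red): max(-15, 45, -25) = 45
U (Red): max(4, 30) = 30
E (Blue): min(15, 66, 45, 30) = 15
A (Red): max(30, 15) = 30
V (Red): max(87, 36) = 87
W (Red): max(-93, 84) = 84
F (Blue): min(87, 84) = 84
X (Red): max(6, -34, -15) = 6
Y (Red): max(33, 4) = 33
Z (Red): max(-15, -36) = -15
G (Blue): min(6, 33, -15) = -15
AA (Red): max(40, -76, -75, 71) = 71
AB (Red): max(32, -7, -37) = 32
AC (Red): max(31, -33) = 31
H (Blue): min(71, 32, 31) = 31
B (Red): max(84, -15, 31) = 84
AD (Red): max(-54, 42) = 42
AE (Red): max(-73, -42, -48) = -42
AF (Red): max(43, 89) = 89
J (Blue): min(42, -42, 89) = -42
AG (Red): max(61, 8, -58, -30) = 61
AH (Red): max(-78, -36, -4) = -4
AJ (Red): max(-21, 1) = 1
AK (Red): max(36, -8, -51) = 36
K (Blue): min(61, -4, 1, 36) = -4
AL (Red): max(-87, 69) = 69
AM (Red): max(80, 27, -64) = 80
L (Blue): min(69, 80) = 69
AN (Red): max(-10, -27) = -10
AP (Red): max(-99, -43, -85) = -43
M (Blue): min(-10, -43) = -43
C (Red): max(-42, -4, 69, -43) = 69
R0 (Blue): min(30, 84, 69) = 30
At R0, Blue picks A (lowest: 30).
At A, Red picks D (highest: 30).
At D, Blue picks N (lowest: 30).
At N, Red picks t2 (highest: 30).
Terminal value 30.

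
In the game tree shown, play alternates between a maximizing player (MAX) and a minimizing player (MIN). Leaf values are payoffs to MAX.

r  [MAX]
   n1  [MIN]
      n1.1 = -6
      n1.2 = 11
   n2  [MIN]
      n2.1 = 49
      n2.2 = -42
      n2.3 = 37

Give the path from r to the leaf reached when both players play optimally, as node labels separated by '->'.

r -> n1 -> n1.1

n1 (MIN): min(-6, 11) = -6
n2 (MIN): min(49, -42, 37) = -42
r (MAX): max(-6, -42) = -6
At r, MAX picks n1 (highest: -6).
At n1, MIN picks n1.1 (lowest: -6).
Terminal value -6.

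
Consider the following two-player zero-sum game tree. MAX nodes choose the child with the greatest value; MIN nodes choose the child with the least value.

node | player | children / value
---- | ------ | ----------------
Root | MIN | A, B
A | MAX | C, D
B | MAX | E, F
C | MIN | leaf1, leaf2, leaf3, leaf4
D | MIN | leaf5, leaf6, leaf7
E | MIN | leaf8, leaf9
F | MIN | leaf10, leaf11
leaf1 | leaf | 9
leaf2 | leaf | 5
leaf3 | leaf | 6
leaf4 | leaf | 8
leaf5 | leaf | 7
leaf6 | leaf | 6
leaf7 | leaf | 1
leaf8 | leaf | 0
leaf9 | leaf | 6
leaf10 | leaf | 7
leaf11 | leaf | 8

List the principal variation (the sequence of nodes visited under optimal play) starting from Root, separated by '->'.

C (MIN): min(9, 5, 6, 8) = 5
D (MIN): min(7, 6, 1) = 1
A (MAX): max(5, 1) = 5
E (MIN): min(0, 6) = 0
F (MIN): min(7, 8) = 7
B (MAX): max(0, 7) = 7
Root (MIN): min(5, 7) = 5
At Root, MIN picks A (lowest: 5).
At A, MAX picks C (highest: 5).
At C, MIN picks leaf2 (lowest: 5).
Terminal value 5.

Root -> A -> C -> leaf2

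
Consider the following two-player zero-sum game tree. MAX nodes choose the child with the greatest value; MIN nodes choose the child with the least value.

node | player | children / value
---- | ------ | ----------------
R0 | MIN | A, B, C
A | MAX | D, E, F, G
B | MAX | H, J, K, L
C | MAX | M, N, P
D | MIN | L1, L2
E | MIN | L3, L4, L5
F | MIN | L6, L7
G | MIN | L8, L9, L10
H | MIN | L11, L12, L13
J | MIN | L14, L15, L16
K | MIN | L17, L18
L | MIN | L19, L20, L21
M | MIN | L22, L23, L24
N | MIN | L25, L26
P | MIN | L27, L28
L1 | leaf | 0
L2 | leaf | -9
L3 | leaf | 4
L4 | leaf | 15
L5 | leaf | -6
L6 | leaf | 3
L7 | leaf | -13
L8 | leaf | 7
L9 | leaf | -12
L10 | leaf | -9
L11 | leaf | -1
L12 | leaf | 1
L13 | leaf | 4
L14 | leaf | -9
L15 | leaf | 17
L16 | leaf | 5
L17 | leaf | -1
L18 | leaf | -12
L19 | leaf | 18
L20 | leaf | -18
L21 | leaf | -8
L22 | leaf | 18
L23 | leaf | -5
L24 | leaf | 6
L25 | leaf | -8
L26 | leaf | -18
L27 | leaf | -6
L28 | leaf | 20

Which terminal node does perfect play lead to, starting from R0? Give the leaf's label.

L5

D (MIN): min(0, -9) = -9
E (MIN): min(4, 15, -6) = -6
F (MIN): min(3, -13) = -13
G (MIN): min(7, -12, -9) = -12
A (MAX): max(-9, -6, -13, -12) = -6
H (MIN): min(-1, 1, 4) = -1
J (MIN): min(-9, 17, 5) = -9
K (MIN): min(-1, -12) = -12
L (MIN): min(18, -18, -8) = -18
B (MAX): max(-1, -9, -12, -18) = -1
M (MIN): min(18, -5, 6) = -5
N (MIN): min(-8, -18) = -18
P (MIN): min(-6, 20) = -6
C (MAX): max(-5, -18, -6) = -5
R0 (MIN): min(-6, -1, -5) = -6
At R0, MIN picks A (lowest: -6).
At A, MAX picks E (highest: -6).
At E, MIN picks L5 (lowest: -6).
Terminal value -6.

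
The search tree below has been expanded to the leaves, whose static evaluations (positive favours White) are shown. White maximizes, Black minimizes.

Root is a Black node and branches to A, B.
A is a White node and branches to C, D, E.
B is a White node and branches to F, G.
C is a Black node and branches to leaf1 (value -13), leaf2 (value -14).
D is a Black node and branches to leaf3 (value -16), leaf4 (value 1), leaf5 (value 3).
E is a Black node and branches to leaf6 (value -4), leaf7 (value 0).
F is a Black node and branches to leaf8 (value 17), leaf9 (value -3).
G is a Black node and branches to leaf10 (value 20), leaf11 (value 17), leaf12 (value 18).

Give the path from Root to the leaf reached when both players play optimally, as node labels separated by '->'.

C (Black): min(-13, -14) = -14
D (Black): min(-16, 1, 3) = -16
E (Black): min(-4, 0) = -4
A (White): max(-14, -16, -4) = -4
F (Black): min(17, -3) = -3
G (Black): min(20, 17, 18) = 17
B (White): max(-3, 17) = 17
Root (Black): min(-4, 17) = -4
At Root, Black picks A (lowest: -4).
At A, White picks E (highest: -4).
At E, Black picks leaf6 (lowest: -4).
Terminal value -4.

Root -> A -> E -> leaf6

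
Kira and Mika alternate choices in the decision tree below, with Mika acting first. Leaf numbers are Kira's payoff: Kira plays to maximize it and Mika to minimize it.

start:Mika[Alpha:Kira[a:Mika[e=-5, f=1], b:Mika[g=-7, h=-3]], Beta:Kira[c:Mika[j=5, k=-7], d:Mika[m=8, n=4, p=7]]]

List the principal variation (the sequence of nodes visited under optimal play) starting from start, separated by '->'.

start -> Alpha -> a -> e

a (Mika): min(-5, 1) = -5
b (Mika): min(-7, -3) = -7
Alpha (Kira): max(-5, -7) = -5
c (Mika): min(5, -7) = -7
d (Mika): min(8, 4, 7) = 4
Beta (Kira): max(-7, 4) = 4
start (Mika): min(-5, 4) = -5
At start, Mika picks Alpha (lowest: -5).
At Alpha, Kira picks a (highest: -5).
At a, Mika picks e (lowest: -5).
Terminal value -5.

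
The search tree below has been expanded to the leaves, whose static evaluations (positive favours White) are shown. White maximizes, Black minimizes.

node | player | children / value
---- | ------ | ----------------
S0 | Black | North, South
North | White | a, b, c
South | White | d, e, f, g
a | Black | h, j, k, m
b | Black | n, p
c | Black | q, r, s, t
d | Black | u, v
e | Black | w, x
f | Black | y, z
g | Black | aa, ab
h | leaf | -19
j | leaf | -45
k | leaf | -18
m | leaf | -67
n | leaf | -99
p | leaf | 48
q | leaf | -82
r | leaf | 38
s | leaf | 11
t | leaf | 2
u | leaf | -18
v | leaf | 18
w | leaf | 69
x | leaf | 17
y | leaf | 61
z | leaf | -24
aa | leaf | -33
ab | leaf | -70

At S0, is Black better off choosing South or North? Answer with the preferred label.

d (Black): min(-18, 18) = -18
e (Black): min(69, 17) = 17
f (Black): min(61, -24) = -24
g (Black): min(-33, -70) = -70
South (White): max(-18, 17, -24, -70) = 17
a (Black): min(-19, -45, -18, -67) = -67
b (Black): min(-99, 48) = -99
c (Black): min(-82, 38, 11, 2) = -82
North (White): max(-67, -99, -82) = -67
Black prefers the lower value; South=17, North=-67. North is better since -67 < 17.

North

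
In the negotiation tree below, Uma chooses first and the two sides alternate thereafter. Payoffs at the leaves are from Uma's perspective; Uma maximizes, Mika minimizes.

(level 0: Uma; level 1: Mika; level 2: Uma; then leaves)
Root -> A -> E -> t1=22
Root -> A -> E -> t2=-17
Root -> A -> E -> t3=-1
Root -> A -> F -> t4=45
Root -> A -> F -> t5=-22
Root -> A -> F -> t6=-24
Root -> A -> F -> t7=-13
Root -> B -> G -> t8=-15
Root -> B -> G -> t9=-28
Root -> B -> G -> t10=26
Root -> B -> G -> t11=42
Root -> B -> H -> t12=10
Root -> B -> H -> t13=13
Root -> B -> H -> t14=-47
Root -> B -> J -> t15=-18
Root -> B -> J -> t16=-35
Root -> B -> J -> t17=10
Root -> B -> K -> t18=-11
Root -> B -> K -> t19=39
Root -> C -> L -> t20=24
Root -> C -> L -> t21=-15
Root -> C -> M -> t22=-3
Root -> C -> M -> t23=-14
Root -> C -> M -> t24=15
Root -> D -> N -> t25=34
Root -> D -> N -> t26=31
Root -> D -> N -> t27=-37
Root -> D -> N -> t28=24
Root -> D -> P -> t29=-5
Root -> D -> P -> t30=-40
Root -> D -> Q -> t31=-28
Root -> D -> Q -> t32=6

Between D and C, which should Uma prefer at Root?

C

N (Uma): max(34, 31, -37, 24) = 34
P (Uma): max(-5, -40) = -5
Q (Uma): max(-28, 6) = 6
D (Mika): min(34, -5, 6) = -5
L (Uma): max(24, -15) = 24
M (Uma): max(-3, -14, 15) = 15
C (Mika): min(24, 15) = 15
Uma prefers the higher value; D=-5, C=15. C is better since 15 > -5.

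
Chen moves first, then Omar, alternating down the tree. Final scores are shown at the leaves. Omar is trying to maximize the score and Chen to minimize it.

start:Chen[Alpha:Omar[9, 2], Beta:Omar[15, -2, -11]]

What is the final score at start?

9

Alpha (Omar): max(9, 2) = 9
Beta (Omar): max(15, -2, -11) = 15
start (Chen): min(9, 15) = 9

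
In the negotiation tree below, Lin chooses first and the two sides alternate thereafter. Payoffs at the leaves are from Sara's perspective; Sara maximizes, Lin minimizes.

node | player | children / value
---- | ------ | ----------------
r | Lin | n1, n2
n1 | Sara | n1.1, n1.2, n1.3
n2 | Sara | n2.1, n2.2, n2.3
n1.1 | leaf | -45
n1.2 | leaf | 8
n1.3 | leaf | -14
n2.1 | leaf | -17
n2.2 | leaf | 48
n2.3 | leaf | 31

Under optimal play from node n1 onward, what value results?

8

n1 (Sara): max(-45, 8, -14) = 8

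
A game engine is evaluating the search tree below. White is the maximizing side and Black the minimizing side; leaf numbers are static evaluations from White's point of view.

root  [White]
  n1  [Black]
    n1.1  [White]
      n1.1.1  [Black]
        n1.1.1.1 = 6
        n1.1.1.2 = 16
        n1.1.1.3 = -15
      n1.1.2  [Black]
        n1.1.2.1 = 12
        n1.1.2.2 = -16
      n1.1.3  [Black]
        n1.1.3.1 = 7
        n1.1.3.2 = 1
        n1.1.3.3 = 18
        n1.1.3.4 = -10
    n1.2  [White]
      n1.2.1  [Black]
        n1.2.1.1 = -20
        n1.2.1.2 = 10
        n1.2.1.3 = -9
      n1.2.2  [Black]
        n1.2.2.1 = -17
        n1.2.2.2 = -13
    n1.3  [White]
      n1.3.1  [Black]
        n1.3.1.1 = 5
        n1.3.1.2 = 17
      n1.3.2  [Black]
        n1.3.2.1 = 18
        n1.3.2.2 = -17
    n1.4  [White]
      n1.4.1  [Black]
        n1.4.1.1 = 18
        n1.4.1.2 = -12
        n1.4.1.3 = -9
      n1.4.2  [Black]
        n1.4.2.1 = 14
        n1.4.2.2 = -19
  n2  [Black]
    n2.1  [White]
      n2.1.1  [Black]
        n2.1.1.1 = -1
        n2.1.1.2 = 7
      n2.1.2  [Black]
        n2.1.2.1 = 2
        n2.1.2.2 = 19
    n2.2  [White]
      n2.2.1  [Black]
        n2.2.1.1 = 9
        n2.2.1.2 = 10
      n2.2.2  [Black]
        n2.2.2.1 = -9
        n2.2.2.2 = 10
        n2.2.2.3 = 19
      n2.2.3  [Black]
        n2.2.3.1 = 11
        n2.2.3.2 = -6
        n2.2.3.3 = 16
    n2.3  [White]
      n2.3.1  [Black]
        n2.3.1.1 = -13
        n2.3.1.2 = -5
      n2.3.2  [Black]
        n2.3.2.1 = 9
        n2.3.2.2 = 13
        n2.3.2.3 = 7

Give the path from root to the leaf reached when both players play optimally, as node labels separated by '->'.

n1.1.1 (Black): min(6, 16, -15) = -15
n1.1.2 (Black): min(12, -16) = -16
n1.1.3 (Black): min(7, 1, 18, -10) = -10
n1.1 (White): max(-15, -16, -10) = -10
n1.2.1 (Black): min(-20, 10, -9) = -20
n1.2.2 (Black): min(-17, -13) = -17
n1.2 (White): max(-20, -17) = -17
n1.3.1 (Black): min(5, 17) = 5
n1.3.2 (Black): min(18, -17) = -17
n1.3 (White): max(5, -17) = 5
n1.4.1 (Black): min(18, -12, -9) = -12
n1.4.2 (Black): min(14, -19) = -19
n1.4 (White): max(-12, -19) = -12
n1 (Black): min(-10, -17, 5, -12) = -17
n2.1.1 (Black): min(-1, 7) = -1
n2.1.2 (Black): min(2, 19) = 2
n2.1 (White): max(-1, 2) = 2
n2.2.1 (Black): min(9, 10) = 9
n2.2.2 (Black): min(-9, 10, 19) = -9
n2.2.3 (Black): min(11, -6, 16) = -6
n2.2 (White): max(9, -9, -6) = 9
n2.3.1 (Black): min(-13, -5) = -13
n2.3.2 (Black): min(9, 13, 7) = 7
n2.3 (White): max(-13, 7) = 7
n2 (Black): min(2, 9, 7) = 2
root (White): max(-17, 2) = 2
At root, White picks n2 (highest: 2).
At n2, Black picks n2.1 (lowest: 2).
At n2.1, White picks n2.1.2 (highest: 2).
At n2.1.2, Black picks n2.1.2.1 (lowest: 2).
Terminal value 2.

root -> n2 -> n2.1 -> n2.1.2 -> n2.1.2.1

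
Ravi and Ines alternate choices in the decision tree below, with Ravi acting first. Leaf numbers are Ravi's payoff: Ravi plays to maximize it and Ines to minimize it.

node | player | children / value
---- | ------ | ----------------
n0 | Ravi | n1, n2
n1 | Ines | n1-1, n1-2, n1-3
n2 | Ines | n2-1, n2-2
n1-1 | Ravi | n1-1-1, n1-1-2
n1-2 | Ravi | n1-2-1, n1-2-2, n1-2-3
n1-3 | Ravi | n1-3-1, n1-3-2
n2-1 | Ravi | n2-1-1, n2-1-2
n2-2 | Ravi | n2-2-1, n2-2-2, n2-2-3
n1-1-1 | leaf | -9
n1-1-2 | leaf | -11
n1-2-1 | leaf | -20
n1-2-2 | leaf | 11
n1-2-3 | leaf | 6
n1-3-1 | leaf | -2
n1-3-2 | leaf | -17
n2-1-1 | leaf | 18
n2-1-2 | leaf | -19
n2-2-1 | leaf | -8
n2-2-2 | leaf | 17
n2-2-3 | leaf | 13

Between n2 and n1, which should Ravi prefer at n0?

n2

n2-1 (Ravi): max(18, -19) = 18
n2-2 (Ravi): max(-8, 17, 13) = 17
n2 (Ines): min(18, 17) = 17
n1-1 (Ravi): max(-9, -11) = -9
n1-2 (Ravi): max(-20, 11, 6) = 11
n1-3 (Ravi): max(-2, -17) = -2
n1 (Ines): min(-9, 11, -2) = -9
Ravi prefers the higher value; n2=17, n1=-9. n2 is better since 17 > -9.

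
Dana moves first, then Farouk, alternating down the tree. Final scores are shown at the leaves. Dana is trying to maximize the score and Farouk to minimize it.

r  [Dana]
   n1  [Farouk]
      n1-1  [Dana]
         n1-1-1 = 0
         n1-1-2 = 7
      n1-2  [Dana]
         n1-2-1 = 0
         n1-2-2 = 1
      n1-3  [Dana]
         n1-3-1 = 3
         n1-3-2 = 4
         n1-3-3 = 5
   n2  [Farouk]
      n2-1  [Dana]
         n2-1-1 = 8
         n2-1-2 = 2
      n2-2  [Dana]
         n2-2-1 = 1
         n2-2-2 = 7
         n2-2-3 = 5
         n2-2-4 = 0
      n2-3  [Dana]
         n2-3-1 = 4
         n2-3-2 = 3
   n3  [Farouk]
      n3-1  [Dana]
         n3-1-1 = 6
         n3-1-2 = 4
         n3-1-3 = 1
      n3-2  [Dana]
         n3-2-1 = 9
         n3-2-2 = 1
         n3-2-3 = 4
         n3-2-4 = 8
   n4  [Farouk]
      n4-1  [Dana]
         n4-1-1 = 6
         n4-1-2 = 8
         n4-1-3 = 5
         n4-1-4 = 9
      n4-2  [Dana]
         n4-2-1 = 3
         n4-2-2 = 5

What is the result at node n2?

n2-1 (Dana): max(8, 2) = 8
n2-2 (Dana): max(1, 7, 5, 0) = 7
n2-3 (Dana): max(4, 3) = 4
n2 (Farouk): min(8, 7, 4) = 4

4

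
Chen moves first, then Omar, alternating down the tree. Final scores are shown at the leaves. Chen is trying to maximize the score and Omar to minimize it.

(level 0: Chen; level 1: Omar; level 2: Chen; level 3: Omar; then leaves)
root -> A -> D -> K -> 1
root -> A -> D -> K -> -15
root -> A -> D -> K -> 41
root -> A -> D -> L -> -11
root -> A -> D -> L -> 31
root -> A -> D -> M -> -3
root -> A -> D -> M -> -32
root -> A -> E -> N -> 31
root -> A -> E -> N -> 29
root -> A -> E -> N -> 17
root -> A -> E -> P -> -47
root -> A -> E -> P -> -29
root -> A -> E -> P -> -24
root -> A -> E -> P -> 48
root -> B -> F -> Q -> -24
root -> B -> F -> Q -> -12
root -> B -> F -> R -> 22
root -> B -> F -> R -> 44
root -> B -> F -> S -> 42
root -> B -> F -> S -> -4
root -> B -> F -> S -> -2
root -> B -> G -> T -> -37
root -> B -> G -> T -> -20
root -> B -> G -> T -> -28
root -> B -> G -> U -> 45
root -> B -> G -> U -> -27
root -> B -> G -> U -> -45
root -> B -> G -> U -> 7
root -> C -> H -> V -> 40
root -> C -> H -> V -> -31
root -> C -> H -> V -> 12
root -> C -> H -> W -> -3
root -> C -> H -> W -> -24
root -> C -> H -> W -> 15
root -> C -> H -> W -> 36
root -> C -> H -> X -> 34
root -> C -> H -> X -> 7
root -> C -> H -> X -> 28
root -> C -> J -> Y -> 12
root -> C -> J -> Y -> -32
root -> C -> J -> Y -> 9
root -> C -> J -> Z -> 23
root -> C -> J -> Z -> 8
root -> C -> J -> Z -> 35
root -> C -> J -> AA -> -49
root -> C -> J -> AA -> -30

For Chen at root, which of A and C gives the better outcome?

C

K (Omar): min(1, -15, 41) = -15
L (Omar): min(-11, 31) = -11
M (Omar): min(-3, -32) = -32
D (Chen): max(-15, -11, -32) = -11
N (Omar): min(31, 29, 17) = 17
P (Omar): min(-47, -29, -24, 48) = -47
E (Chen): max(17, -47) = 17
A (Omar): min(-11, 17) = -11
V (Omar): min(40, -31, 12) = -31
W (Omar): min(-3, -24, 15, 36) = -24
X (Omar): min(34, 7, 28) = 7
H (Chen): max(-31, -24, 7) = 7
Y (Omar): min(12, -32, 9) = -32
Z (Omar): min(23, 8, 35) = 8
AA (Omar): min(-49, -30) = -49
J (Chen): max(-32, 8, -49) = 8
C (Omar): min(7, 8) = 7
Chen prefers the higher value; A=-11, C=7. C is better since 7 > -11.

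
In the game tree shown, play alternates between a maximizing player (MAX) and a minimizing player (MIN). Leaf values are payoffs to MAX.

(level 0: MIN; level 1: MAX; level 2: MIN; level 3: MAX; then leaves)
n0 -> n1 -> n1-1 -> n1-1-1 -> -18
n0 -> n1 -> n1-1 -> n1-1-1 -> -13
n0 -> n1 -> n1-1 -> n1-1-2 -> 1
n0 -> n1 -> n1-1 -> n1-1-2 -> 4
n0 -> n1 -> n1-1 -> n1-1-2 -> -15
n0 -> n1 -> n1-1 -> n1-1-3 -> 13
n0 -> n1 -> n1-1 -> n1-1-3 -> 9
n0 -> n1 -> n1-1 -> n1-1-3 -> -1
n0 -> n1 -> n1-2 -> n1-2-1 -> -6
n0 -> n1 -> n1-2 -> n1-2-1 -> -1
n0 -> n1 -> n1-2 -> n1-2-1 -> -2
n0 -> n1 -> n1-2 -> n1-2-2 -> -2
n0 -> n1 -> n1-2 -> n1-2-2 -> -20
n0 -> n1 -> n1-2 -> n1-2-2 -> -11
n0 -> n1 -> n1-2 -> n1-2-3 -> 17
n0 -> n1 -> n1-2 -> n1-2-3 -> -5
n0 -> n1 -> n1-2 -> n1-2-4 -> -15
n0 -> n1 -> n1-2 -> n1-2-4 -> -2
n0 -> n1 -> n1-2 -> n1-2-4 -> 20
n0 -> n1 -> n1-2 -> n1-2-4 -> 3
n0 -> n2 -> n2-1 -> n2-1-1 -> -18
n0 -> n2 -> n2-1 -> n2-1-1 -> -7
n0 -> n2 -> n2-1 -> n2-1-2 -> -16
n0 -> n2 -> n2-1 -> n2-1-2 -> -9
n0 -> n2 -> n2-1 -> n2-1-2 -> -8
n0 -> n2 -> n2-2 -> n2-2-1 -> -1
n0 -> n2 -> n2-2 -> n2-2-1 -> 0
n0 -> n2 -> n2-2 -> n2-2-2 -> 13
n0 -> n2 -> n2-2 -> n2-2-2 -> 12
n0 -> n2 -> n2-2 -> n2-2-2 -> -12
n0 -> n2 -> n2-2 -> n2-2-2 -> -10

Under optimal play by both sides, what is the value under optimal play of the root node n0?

-2

n1-1-1 (MAX): max(-18, -13) = -13
n1-1-2 (MAX): max(1, 4, -15) = 4
n1-1-3 (MAX): max(13, 9, -1) = 13
n1-1 (MIN): min(-13, 4, 13) = -13
n1-2-1 (MAX): max(-6, -1, -2) = -1
n1-2-2 (MAX): max(-2, -20, -11) = -2
n1-2-3 (MAX): max(17, -5) = 17
n1-2-4 (MAX): max(-15, -2, 20, 3) = 20
n1-2 (MIN): min(-1, -2, 17, 20) = -2
n1 (MAX): max(-13, -2) = -2
n2-1-1 (MAX): max(-18, -7) = -7
n2-1-2 (MAX): max(-16, -9, -8) = -8
n2-1 (MIN): min(-7, -8) = -8
n2-2-1 (MAX): max(-1, 0) = 0
n2-2-2 (MAX): max(13, 12, -12, -10) = 13
n2-2 (MIN): min(0, 13) = 0
n2 (MAX): max(-8, 0) = 0
n0 (MIN): min(-2, 0) = -2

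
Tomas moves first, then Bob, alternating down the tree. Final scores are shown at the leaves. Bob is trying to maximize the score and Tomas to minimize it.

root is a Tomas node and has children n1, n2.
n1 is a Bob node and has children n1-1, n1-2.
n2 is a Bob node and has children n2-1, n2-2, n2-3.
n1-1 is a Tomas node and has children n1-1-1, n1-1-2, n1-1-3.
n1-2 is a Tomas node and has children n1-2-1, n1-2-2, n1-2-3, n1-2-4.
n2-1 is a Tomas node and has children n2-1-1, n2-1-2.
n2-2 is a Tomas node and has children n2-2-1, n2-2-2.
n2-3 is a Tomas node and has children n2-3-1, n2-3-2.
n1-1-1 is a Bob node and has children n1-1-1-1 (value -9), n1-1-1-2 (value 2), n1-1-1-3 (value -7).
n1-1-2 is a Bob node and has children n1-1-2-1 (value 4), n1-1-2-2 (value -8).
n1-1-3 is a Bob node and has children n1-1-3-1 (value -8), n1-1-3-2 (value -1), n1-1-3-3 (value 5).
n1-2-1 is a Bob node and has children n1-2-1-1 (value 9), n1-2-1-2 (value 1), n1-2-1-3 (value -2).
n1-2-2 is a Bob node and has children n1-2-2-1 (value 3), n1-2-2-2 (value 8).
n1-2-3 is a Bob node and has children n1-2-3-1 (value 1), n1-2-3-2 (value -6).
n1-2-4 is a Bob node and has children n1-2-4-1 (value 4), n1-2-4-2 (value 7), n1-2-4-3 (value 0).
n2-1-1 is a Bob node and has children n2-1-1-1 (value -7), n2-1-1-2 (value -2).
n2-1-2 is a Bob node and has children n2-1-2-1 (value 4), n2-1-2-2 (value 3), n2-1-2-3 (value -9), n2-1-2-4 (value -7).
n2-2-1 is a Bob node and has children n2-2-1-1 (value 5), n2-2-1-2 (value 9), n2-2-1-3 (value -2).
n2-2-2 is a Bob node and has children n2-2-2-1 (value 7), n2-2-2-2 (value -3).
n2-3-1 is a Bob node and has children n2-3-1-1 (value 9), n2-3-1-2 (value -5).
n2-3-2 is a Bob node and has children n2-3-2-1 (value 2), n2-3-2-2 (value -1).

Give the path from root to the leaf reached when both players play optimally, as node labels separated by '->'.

n1-1-1 (Bob): max(-9, 2, -7) = 2
n1-1-2 (Bob): max(4, -8) = 4
n1-1-3 (Bob): max(-8, -1, 5) = 5
n1-1 (Tomas): min(2, 4, 5) = 2
n1-2-1 (Bob): max(9, 1, -2) = 9
n1-2-2 (Bob): max(3, 8) = 8
n1-2-3 (Bob): max(1, -6) = 1
n1-2-4 (Bob): max(4, 7, 0) = 7
n1-2 (Tomas): min(9, 8, 1, 7) = 1
n1 (Bob): max(2, 1) = 2
n2-1-1 (Bob): max(-7, -2) = -2
n2-1-2 (Bob): max(4, 3, -9, -7) = 4
n2-1 (Tomas): min(-2, 4) = -2
n2-2-1 (Bob): max(5, 9, -2) = 9
n2-2-2 (Bob): max(7, -3) = 7
n2-2 (Tomas): min(9, 7) = 7
n2-3-1 (Bob): max(9, -5) = 9
n2-3-2 (Bob): max(2, -1) = 2
n2-3 (Tomas): min(9, 2) = 2
n2 (Bob): max(-2, 7, 2) = 7
root (Tomas): min(2, 7) = 2
At root, Tomas picks n1 (lowest: 2).
At n1, Bob picks n1-1 (highest: 2).
At n1-1, Tomas picks n1-1-1 (lowest: 2).
At n1-1-1, Bob picks n1-1-1-2 (highest: 2).
Terminal value 2.

root -> n1 -> n1-1 -> n1-1-1 -> n1-1-1-2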